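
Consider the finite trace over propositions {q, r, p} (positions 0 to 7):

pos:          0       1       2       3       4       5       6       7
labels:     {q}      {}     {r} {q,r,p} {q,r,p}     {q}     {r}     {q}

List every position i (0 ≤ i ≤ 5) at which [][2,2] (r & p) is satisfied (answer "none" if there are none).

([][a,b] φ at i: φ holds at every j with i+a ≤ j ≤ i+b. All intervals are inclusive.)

Evaluate at each i in [0,5]:
  i=0: ✗ (fails at j=2)
  i=1: ✓ (all of [3,3])
  i=2: ✓ (all of [4,4])
  i=3: ✗ (fails at j=5)
  i=4: ✗ (fails at j=6)
  i=5: ✗ (fails at j=7)

1, 2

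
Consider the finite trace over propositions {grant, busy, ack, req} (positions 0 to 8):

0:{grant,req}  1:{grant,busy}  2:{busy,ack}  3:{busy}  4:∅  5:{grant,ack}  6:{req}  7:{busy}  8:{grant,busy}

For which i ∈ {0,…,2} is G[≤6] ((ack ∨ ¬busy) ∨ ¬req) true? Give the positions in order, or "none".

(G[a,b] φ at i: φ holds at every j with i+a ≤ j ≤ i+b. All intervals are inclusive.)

0, 1, 2

Evaluate at each i in [0,2]:
  i=0: ✓ (all of [0,6])
  i=1: ✓ (all of [1,7])
  i=2: ✓ (all of [2,8])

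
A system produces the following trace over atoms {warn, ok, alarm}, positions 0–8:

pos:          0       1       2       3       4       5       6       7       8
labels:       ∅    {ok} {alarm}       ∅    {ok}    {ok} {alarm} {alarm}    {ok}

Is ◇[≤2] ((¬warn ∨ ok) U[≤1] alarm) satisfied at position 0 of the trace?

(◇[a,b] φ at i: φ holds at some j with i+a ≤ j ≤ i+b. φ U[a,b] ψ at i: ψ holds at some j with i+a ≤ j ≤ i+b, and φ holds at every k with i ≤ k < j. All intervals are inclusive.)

Yes

Check ((¬warn ∨ ok) U[≤1] alarm) at each j in [0,2]:
  j=0: fails
  j=1: holds
  j=2: holds
Found at j=1 → formula holds.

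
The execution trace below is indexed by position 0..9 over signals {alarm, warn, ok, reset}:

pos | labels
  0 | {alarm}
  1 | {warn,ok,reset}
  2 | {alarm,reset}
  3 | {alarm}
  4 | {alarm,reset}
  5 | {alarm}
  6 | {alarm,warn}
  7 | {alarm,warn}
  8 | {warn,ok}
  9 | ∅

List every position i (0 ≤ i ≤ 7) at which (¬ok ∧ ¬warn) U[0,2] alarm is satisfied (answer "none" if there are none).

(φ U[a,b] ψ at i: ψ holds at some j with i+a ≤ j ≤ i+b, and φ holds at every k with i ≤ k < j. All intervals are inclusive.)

0, 2, 3, 4, 5, 6, 7

Evaluate at each i in [0,7]:
  i=0: ✓ (rhs at j=0)
  i=1: ✗ (lhs fails at k=1 before rhs at j=2)
  i=2: ✓ (rhs at j=2)
  i=3: ✓ (rhs at j=3)
  i=4: ✓ (rhs at j=4)
  i=5: ✓ (rhs at j=5)
  i=6: ✓ (rhs at j=6)
  i=7: ✓ (rhs at j=7)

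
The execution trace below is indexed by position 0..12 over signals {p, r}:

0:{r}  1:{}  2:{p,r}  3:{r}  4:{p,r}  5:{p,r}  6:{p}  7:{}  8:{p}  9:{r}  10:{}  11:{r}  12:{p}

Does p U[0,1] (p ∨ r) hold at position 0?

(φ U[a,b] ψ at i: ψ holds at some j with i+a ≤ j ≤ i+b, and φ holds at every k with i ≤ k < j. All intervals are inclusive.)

Need some j in [0,1] with (p ∨ r), and p at every k in [0,j-1].
  j=0: (p ∨ r) holds; no prefix to check → satisfied.

True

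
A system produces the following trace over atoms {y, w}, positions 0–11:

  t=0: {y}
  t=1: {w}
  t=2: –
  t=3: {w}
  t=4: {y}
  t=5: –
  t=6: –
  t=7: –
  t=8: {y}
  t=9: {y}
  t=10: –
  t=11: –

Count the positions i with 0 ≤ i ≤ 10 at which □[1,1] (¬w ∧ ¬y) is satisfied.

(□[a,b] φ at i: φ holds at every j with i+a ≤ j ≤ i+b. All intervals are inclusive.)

6

Evaluate at each i in [0,10]:
  i=0: ✗ (fails at j=1)
  i=1: ✓ (all of [2,2])
  i=2: ✗ (fails at j=3)
  i=3: ✗ (fails at j=4)
  i=4: ✓ (all of [5,5])
  i=5: ✓ (all of [6,6])
  i=6: ✓ (all of [7,7])
  i=7: ✗ (fails at j=8)
  i=8: ✗ (fails at j=9)
  i=9: ✓ (all of [10,10])
  i=10: ✓ (all of [11,11])
Positions where it holds: {1, 4, 5, 6, 9, 10} → 6.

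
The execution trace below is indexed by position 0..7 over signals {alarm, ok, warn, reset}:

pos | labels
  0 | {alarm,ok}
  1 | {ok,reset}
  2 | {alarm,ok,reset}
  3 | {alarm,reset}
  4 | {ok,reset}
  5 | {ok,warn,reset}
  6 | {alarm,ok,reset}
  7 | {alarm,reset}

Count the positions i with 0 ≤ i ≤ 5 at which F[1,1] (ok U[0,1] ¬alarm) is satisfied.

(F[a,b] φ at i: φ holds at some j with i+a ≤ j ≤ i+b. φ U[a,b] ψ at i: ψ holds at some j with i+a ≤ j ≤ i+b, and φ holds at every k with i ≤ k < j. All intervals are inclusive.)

Evaluate at each i in [0,5]:
  i=0: ✓ (witness j=1)
  i=1: ✗ (none in [2,2])
  i=2: ✗ (none in [3,3])
  i=3: ✓ (witness j=4)
  i=4: ✓ (witness j=5)
  i=5: ✗ (none in [6,6])
Positions where it holds: {0, 3, 4} → 3.

3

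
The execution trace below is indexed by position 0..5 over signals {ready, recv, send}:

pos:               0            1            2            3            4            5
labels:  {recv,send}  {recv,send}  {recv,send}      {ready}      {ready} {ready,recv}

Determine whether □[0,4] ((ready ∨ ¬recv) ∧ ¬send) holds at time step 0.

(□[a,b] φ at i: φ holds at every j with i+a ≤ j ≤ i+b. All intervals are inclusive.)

No

Check ((ready ∨ ¬recv) ∧ ¬send) at every j in [0,4]:
  j=0: false
  j=1: false
  j=2: false
  j=3: true
  j=4: true
Fails at j=0 → formula fails.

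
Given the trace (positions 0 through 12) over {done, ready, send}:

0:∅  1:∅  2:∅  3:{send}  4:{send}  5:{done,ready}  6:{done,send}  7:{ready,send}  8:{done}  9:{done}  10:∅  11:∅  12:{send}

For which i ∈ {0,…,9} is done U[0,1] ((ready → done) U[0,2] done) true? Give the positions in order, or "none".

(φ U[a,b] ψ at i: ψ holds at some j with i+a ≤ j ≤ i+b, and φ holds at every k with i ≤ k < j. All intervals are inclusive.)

Evaluate at each i in [0,9]:
  i=0: ✗ (no rhs in [0,1])
  i=1: ✗ (no rhs in [1,2])
  i=2: ✗ (lhs fails at k=2 before rhs at j=3)
  i=3: ✓ (rhs at j=3)
  i=4: ✓ (rhs at j=4)
  i=5: ✓ (rhs at j=5)
  i=6: ✓ (rhs at j=6)
  i=7: ✗ (lhs fails at k=7 before rhs at j=8)
  i=8: ✓ (rhs at j=8)
  i=9: ✓ (rhs at j=9)

3, 4, 5, 6, 8, 9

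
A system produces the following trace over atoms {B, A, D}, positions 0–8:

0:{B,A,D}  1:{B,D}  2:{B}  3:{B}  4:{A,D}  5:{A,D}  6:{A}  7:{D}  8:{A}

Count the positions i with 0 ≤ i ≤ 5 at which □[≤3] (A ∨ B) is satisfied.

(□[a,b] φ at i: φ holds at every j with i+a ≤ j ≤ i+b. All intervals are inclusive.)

Evaluate at each i in [0,5]:
  i=0: ✓ (all of [0,3])
  i=1: ✓ (all of [1,4])
  i=2: ✓ (all of [2,5])
  i=3: ✓ (all of [3,6])
  i=4: ✗ (fails at j=7)
  i=5: ✗ (fails at j=7)
Positions where it holds: {0, 1, 2, 3} → 4.

4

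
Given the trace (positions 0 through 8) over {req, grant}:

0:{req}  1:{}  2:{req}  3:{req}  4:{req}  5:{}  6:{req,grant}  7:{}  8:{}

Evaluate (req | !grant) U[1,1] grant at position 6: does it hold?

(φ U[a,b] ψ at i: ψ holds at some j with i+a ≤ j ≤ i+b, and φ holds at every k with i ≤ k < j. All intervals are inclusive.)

False

Need some j in [7,7] with grant, and (req | !grant) at every k in [6,j-1].
  j=7: grant false.
No j in the window works → until fails.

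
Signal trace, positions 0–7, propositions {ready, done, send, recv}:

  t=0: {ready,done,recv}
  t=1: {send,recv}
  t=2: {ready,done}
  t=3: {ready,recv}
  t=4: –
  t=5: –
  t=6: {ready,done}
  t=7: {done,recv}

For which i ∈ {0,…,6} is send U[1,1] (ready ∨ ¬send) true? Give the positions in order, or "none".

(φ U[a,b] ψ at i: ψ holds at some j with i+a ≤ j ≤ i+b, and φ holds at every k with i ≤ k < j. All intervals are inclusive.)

Evaluate at each i in [0,6]:
  i=0: ✗ (no rhs in [1,1])
  i=1: ✓ (rhs at j=2; lhs holds on [1,1])
  i=2: ✗ (lhs fails at k=2 before rhs at j=3)
  i=3: ✗ (lhs fails at k=3 before rhs at j=4)
  i=4: ✗ (lhs fails at k=4 before rhs at j=5)
  i=5: ✗ (lhs fails at k=5 before rhs at j=6)
  i=6: ✗ (lhs fails at k=6 before rhs at j=7)

1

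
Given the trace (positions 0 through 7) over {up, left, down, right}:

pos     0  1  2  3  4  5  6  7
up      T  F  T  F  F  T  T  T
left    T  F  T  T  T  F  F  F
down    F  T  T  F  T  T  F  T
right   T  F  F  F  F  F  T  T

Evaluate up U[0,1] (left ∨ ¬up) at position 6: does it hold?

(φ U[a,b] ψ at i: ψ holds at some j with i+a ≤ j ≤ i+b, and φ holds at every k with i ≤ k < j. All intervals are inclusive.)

No

Need some j in [6,7] with (left ∨ ¬up), and up at every k in [6,j-1].
  j=6: (left ∨ ¬up) false.
  j=7: (left ∨ ¬up) false.
No j in the window works → until fails.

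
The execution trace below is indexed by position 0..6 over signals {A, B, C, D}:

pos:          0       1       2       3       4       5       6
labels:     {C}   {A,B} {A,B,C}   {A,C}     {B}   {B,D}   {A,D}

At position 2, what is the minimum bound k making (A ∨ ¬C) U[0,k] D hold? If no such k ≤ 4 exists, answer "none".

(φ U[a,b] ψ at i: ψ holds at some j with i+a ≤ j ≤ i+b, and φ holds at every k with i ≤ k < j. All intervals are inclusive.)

3

Need earliest j ≥ 2 with D, and (A ∨ ¬C) at every k in [2,j-1].
  j=2: rhs fails.
  j=3: rhs fails.
  j=4: rhs fails.
  j=5: rhs holds; lhs holds on [2,4]. k = 3.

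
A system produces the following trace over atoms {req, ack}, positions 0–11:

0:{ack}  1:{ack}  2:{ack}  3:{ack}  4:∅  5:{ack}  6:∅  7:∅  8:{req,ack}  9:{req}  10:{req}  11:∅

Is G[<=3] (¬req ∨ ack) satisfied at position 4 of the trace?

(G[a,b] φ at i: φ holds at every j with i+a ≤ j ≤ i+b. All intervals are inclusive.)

Check (¬req ∨ ack) at every j in [4,7]:
  j=4: true
  j=5: true
  j=6: true
  j=7: true
All positions satisfy it → formula holds.

Holds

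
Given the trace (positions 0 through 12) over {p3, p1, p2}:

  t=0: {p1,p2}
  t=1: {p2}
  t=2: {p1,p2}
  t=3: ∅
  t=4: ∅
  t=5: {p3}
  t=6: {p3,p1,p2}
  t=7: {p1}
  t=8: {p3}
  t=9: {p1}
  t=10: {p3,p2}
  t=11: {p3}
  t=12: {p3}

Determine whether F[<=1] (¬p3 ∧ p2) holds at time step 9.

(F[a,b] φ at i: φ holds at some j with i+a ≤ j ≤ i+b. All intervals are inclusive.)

Check (¬p3 ∧ p2) at each j in [9,10]:
  j=9: false
  j=10: false
No position in the window satisfies it → formula fails.

No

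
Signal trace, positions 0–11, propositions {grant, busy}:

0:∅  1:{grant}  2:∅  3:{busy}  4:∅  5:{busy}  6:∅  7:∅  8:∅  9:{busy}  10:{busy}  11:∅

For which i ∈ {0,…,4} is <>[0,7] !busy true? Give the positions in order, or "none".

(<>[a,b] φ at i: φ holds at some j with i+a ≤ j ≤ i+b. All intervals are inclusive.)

Evaluate at each i in [0,4]:
  i=0: ✓ (witness j=0)
  i=1: ✓ (witness j=1)
  i=2: ✓ (witness j=2)
  i=3: ✓ (witness j=4)
  i=4: ✓ (witness j=4)

0, 1, 2, 3, 4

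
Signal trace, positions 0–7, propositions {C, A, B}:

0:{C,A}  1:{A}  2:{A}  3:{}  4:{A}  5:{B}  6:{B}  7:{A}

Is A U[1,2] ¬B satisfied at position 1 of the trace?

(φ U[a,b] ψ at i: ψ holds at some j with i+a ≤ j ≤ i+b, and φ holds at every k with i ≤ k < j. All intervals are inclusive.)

Need some j in [2,3] with ¬B, and A at every k in [1,j-1].
  j=2: ¬B holds; A holds at every k in [1,1] → satisfied.

Holds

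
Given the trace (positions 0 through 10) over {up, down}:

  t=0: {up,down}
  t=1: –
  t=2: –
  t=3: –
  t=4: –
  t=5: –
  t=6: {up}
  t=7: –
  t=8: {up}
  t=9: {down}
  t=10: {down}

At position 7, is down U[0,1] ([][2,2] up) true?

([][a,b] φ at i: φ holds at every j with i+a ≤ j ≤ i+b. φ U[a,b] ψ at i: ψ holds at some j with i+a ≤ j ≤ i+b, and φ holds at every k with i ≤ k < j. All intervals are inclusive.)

Does not hold

Need some j in [7,8] with [][2,2] up, and down at every k in [7,j-1].
  j=7: [][2,2] up — fails at 9.
  j=8: [][2,2] up — fails at 10.
No j in the window works → until fails.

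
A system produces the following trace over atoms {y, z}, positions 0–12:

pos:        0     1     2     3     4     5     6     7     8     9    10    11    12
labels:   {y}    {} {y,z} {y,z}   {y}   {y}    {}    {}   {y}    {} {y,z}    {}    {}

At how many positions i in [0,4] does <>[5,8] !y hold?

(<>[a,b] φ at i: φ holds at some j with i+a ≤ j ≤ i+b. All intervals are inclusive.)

Evaluate at each i in [0,4]:
  i=0: ✓ (witness j=6)
  i=1: ✓ (witness j=6)
  i=2: ✓ (witness j=7)
  i=3: ✓ (witness j=9)
  i=4: ✓ (witness j=9)
Positions where it holds: {0, 1, 2, 3, 4} → 5.

5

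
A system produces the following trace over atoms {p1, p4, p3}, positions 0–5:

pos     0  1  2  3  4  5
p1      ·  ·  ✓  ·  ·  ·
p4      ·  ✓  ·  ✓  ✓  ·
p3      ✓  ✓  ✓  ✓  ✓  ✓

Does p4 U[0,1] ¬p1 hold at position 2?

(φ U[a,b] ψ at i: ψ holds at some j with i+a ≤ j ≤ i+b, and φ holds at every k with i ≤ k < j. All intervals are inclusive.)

Need some j in [2,3] with ¬p1, and p4 at every k in [2,j-1].
  j=2: ¬p1 false.
  j=3: ¬p1 holds, but p4 fails at k=2 → not this j.
No j in the window works → until fails.

False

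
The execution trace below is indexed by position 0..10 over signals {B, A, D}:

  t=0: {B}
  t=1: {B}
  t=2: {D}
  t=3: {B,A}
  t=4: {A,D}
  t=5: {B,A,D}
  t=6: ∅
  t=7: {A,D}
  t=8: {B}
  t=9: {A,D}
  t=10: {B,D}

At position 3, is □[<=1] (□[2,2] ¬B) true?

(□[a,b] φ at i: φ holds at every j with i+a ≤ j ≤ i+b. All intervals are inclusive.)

Check □[2,2] ¬B at every j in [3,4]:
  j=3: fails at 5
  j=4: holds on [6,6]
Fails at j=3 → formula fails.

No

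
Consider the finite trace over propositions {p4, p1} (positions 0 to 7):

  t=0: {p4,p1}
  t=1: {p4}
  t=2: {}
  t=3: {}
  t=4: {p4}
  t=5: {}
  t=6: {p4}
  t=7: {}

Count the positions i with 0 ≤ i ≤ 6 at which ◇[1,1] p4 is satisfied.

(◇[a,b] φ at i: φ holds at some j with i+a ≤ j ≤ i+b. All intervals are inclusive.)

3

Evaluate at each i in [0,6]:
  i=0: ✓ (witness j=1)
  i=1: ✗ (none in [2,2])
  i=2: ✗ (none in [3,3])
  i=3: ✓ (witness j=4)
  i=4: ✗ (none in [5,5])
  i=5: ✓ (witness j=6)
  i=6: ✗ (none in [7,7])
Positions where it holds: {0, 3, 5} → 3.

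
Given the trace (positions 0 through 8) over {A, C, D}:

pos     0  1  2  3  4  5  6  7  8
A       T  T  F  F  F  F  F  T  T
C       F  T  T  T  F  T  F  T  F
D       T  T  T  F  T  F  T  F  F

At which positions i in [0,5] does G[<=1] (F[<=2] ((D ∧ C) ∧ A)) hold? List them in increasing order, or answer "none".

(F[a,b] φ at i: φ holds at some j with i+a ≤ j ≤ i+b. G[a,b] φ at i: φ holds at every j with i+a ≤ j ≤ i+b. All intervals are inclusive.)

0

Evaluate at each i in [0,5]:
  i=0: ✓ (all of [0,1])
  i=1: ✗ (fails at j=2)
  i=2: ✗ (fails at j=2)
  i=3: ✗ (fails at j=3)
  i=4: ✗ (fails at j=4)
  i=5: ✗ (fails at j=5)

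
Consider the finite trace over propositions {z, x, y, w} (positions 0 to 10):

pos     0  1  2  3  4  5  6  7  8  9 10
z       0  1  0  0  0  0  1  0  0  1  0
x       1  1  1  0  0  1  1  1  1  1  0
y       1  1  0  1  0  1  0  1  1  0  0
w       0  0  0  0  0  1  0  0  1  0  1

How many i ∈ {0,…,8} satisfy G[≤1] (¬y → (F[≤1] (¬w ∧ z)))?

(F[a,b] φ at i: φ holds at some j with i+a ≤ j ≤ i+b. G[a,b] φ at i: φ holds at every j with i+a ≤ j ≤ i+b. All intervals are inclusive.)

Evaluate at each i in [0,8]:
  i=0: ✓ (all of [0,1])
  i=1: ✗ (fails at j=2)
  i=2: ✗ (fails at j=2)
  i=3: ✗ (fails at j=4)
  i=4: ✗ (fails at j=4)
  i=5: ✓ (all of [5,6])
  i=6: ✓ (all of [6,7])
  i=7: ✓ (all of [7,8])
  i=8: ✓ (all of [8,9])
Positions where it holds: {0, 5, 6, 7, 8} → 5.

5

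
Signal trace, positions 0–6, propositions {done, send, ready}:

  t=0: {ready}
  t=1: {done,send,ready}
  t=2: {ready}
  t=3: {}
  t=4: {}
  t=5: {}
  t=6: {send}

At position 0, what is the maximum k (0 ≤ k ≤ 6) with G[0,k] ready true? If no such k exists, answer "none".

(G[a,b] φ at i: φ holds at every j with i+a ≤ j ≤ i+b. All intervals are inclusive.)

2

ready must hold from j=0 onward; find where it first fails.
  j=0: holds
  j=1: holds
  j=2: holds
  j=3: fails
Holds on [0,2], so largest k = 2.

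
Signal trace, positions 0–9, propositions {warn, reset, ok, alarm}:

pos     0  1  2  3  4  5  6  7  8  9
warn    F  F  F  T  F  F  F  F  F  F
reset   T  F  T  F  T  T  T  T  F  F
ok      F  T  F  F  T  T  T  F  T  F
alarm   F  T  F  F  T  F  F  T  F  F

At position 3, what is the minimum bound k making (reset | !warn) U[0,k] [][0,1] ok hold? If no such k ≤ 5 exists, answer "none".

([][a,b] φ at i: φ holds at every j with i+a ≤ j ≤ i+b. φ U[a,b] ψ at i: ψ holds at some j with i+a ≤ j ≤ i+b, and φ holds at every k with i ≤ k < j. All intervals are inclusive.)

Need earliest j ≥ 3 with [][0,1] ok, and (reset | !warn) at every k in [3,j-1].
  j=3: rhs fails.
  j=4: rhs holds but lhs fails at k=3.
  j=5: rhs holds but lhs fails at k=3.
  j=6: rhs fails.
  j=7: rhs fails.
  j=8: rhs fails.
No witness within the range → none.

none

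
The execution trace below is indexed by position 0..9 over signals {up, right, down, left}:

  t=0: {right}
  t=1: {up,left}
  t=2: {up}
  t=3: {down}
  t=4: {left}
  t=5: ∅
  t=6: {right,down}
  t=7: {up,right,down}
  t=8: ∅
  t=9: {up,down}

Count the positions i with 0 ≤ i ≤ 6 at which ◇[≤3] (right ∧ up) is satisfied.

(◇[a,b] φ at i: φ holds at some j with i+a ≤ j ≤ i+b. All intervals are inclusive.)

3

Evaluate at each i in [0,6]:
  i=0: ✗ (none in [0,3])
  i=1: ✗ (none in [1,4])
  i=2: ✗ (none in [2,5])
  i=3: ✗ (none in [3,6])
  i=4: ✓ (witness j=7)
  i=5: ✓ (witness j=7)
  i=6: ✓ (witness j=7)
Positions where it holds: {4, 5, 6} → 3.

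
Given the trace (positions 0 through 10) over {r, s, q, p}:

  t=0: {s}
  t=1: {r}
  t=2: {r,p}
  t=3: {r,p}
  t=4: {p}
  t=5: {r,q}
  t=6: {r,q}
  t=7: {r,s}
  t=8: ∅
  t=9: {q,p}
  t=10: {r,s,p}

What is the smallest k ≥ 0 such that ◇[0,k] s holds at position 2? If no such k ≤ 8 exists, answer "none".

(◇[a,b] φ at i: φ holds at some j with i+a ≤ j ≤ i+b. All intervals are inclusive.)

5

Scan j = 2,3,… for s:
  j=2: fails
  j=3: fails
  j=4: fails
  j=5: fails
  j=6: fails
  j=7: holds
First hit at j=7, so smallest k = 7-2 = 5.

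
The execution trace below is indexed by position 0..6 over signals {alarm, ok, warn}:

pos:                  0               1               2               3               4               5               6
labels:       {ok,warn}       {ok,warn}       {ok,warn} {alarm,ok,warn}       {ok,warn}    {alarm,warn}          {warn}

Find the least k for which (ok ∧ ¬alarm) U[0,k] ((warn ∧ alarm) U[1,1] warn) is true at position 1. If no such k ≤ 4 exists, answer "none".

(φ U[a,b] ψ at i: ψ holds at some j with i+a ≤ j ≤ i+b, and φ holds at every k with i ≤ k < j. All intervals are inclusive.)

Need earliest j ≥ 1 with ((warn ∧ alarm) U[1,1] warn), and (ok ∧ ¬alarm) at every k in [1,j-1].
  j=1: rhs fails.
  j=2: rhs fails.
  j=3: rhs holds; lhs holds on [1,2]. k = 2.

2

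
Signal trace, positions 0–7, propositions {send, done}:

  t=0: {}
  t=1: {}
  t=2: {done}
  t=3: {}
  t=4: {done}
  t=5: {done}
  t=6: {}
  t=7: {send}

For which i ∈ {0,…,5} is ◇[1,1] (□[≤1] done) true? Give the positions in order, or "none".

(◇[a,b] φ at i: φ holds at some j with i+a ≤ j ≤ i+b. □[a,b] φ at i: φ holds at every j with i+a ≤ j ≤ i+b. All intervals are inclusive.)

Evaluate at each i in [0,5]:
  i=0: ✗ (none in [1,1])
  i=1: ✗ (none in [2,2])
  i=2: ✗ (none in [3,3])
  i=3: ✓ (witness j=4)
  i=4: ✗ (none in [5,5])
  i=5: ✗ (none in [6,6])

3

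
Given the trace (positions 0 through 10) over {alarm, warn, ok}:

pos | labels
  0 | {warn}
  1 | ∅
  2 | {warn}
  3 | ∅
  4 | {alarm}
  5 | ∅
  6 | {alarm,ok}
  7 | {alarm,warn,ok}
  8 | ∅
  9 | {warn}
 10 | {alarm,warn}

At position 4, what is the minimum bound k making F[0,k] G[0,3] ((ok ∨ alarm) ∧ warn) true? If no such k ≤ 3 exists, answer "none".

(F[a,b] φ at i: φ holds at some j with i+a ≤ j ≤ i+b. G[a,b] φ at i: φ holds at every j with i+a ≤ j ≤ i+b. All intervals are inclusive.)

none

Scan j = 4,5,… for G[0,3] ((ok ∨ alarm) ∧ warn):
  j=4: fails
  j=5: fails
  j=6: fails
  j=7: fails
No j in [4,7] satisfies it → none.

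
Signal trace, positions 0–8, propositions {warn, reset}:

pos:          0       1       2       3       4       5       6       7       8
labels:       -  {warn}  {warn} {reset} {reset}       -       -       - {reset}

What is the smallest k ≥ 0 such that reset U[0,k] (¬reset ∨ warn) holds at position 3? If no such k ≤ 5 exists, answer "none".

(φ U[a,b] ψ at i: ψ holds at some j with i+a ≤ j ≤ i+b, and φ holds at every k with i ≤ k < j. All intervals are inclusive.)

Need earliest j ≥ 3 with (¬reset ∨ warn), and reset at every k in [3,j-1].
  j=3: rhs fails.
  j=4: rhs fails.
  j=5: rhs holds; lhs holds on [3,4]. k = 2.

2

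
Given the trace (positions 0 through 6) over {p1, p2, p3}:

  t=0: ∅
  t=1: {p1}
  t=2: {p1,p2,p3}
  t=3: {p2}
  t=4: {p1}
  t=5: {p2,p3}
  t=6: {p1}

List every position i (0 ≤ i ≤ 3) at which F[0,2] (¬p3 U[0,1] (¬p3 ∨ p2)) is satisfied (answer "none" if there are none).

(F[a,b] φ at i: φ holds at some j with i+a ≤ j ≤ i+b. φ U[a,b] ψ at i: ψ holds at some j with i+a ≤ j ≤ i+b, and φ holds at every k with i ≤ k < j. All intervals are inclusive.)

Evaluate at each i in [0,3]:
  i=0: ✓ (witness j=0)
  i=1: ✓ (witness j=1)
  i=2: ✓ (witness j=2)
  i=3: ✓ (witness j=3)

0, 1, 2, 3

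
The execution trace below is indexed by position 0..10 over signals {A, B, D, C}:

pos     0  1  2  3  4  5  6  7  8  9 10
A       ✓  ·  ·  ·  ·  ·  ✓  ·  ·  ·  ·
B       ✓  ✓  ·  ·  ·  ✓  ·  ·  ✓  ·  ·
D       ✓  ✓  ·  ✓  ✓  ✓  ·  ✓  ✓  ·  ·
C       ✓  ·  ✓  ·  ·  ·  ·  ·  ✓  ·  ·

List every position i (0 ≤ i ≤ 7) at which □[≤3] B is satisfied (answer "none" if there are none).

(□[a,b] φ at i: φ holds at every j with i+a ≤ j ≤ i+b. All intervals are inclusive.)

Evaluate at each i in [0,7]:
  i=0: ✗ (fails at j=2)
  i=1: ✗ (fails at j=2)
  i=2: ✗ (fails at j=2)
  i=3: ✗ (fails at j=3)
  i=4: ✗ (fails at j=4)
  i=5: ✗ (fails at j=6)
  i=6: ✗ (fails at j=6)
  i=7: ✗ (fails at j=7)

none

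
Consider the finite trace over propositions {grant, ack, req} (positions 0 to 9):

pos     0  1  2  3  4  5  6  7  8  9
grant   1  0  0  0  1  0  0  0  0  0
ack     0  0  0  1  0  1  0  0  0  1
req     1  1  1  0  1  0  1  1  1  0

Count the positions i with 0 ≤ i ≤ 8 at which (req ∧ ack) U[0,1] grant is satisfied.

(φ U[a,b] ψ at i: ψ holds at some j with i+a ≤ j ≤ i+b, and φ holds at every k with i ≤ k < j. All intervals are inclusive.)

Evaluate at each i in [0,8]:
  i=0: ✓ (rhs at j=0)
  i=1: ✗ (no rhs in [1,2])
  i=2: ✗ (no rhs in [2,3])
  i=3: ✗ (lhs fails at k=3 before rhs at j=4)
  i=4: ✓ (rhs at j=4)
  i=5: ✗ (no rhs in [5,6])
  i=6: ✗ (no rhs in [6,7])
  i=7: ✗ (no rhs in [7,8])
  i=8: ✗ (no rhs in [8,9])
Positions where it holds: {0, 4} → 2.

2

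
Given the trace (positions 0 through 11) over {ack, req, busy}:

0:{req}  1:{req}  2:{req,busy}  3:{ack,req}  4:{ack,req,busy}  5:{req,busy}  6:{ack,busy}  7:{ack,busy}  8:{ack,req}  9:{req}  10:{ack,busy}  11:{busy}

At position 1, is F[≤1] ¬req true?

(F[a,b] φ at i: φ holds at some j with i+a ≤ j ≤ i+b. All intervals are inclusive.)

Check ¬req at each j in [1,2]:
  j=1: false
  j=2: false
No position in the window satisfies it → formula fails.

No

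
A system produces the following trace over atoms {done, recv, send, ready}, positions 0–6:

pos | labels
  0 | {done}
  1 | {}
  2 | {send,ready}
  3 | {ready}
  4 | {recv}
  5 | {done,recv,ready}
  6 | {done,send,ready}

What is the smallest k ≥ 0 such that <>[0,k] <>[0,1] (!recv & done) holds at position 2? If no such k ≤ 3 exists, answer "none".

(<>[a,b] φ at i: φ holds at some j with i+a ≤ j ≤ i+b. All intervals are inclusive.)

3

Scan j = 2,3,… for <>[0,1] (!recv & done):
  j=2: fails
  j=3: fails
  j=4: fails
  j=5: holds
First hit at j=5, so smallest k = 5-2 = 3.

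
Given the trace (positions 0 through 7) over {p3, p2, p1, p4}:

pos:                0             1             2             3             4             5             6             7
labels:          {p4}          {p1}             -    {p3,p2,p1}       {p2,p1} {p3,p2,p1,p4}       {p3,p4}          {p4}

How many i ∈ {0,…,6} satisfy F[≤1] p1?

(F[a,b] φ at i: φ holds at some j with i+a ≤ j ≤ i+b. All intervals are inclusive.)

6

Evaluate at each i in [0,6]:
  i=0: ✓ (witness j=1)
  i=1: ✓ (witness j=1)
  i=2: ✓ (witness j=3)
  i=3: ✓ (witness j=3)
  i=4: ✓ (witness j=4)
  i=5: ✓ (witness j=5)
  i=6: ✗ (none in [6,7])
Positions where it holds: {0, 1, 2, 3, 4, 5} → 6.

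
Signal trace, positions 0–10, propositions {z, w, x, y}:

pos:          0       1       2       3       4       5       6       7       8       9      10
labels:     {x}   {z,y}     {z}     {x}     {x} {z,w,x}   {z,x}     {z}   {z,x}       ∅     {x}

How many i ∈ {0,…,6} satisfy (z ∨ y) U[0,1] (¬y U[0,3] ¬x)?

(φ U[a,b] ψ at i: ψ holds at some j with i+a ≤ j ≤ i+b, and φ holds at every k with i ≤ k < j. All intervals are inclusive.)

Evaluate at each i in [0,6]:
  i=0: ✓ (rhs at j=0)
  i=1: ✓ (rhs at j=1)
  i=2: ✓ (rhs at j=2)
  i=3: ✗ (lhs fails at k=3 before rhs at j=4)
  i=4: ✓ (rhs at j=4)
  i=5: ✓ (rhs at j=5)
  i=6: ✓ (rhs at j=6)
Positions where it holds: {0, 1, 2, 4, 5, 6} → 6.

6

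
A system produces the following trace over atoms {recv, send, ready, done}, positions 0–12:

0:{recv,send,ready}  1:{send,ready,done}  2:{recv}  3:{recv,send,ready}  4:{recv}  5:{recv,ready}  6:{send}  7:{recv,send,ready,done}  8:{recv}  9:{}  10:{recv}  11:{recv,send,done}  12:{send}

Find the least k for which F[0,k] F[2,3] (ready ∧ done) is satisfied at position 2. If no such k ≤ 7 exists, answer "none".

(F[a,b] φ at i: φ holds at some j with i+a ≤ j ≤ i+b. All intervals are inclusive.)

2

Scan j = 2,3,… for F[2,3] (ready ∧ done):
  j=2: fails
  j=3: fails
  j=4: holds
First hit at j=4, so smallest k = 4-2 = 2.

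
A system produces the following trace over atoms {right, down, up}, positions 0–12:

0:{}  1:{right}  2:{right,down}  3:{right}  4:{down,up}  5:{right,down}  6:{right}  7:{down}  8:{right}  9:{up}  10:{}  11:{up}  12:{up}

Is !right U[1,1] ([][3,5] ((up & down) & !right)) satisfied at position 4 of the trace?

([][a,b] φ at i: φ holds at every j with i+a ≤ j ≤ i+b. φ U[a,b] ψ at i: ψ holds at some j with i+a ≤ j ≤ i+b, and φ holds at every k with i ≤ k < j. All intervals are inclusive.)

False

Need some j in [5,5] with [][3,5] ((up & down) & !right), and !right at every k in [4,j-1].
  j=5: [][3,5] ((up & down) & !right) — fails at 8.
No j in the window works → until fails.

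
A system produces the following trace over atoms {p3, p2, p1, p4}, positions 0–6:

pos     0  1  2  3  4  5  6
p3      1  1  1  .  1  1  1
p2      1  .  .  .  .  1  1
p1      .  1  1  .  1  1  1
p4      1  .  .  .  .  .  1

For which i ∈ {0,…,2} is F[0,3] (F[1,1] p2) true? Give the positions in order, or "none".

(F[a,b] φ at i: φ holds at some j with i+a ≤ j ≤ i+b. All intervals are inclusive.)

Evaluate at each i in [0,2]:
  i=0: ✗ (none in [0,3])
  i=1: ✓ (witness j=4)
  i=2: ✓ (witness j=4)

1, 2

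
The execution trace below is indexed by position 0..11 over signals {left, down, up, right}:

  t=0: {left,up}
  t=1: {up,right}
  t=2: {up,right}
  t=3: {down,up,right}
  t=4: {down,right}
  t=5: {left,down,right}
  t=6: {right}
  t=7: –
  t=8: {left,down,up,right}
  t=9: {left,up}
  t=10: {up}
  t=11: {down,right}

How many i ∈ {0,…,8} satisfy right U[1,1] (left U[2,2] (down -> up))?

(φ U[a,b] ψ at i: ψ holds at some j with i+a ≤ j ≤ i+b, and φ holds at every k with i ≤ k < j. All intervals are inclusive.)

0

Evaluate at each i in [0,8]:
  i=0: ✗ (no rhs in [1,1])
  i=1: ✗ (no rhs in [2,2])
  i=2: ✗ (no rhs in [3,3])
  i=3: ✗ (no rhs in [4,4])
  i=4: ✗ (no rhs in [5,5])
  i=5: ✗ (no rhs in [6,6])
  i=6: ✗ (no rhs in [7,7])
  i=7: ✗ (lhs fails at k=7 before rhs at j=8)
  i=8: ✗ (no rhs in [9,9])
Positions where it holds: {} → 0.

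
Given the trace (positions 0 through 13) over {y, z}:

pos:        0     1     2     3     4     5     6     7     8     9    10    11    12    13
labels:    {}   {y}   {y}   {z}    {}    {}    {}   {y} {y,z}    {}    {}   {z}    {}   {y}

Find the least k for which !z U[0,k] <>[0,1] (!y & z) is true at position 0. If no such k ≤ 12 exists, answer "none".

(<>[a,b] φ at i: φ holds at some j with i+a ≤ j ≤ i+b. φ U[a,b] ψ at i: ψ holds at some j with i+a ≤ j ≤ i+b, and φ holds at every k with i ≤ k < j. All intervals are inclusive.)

Need earliest j ≥ 0 with <>[0,1] (!y & z), and !z at every k in [0,j-1].
  j=0: rhs fails.
  j=1: rhs fails.
  j=2: rhs holds; lhs holds on [0,1]. k = 2.

2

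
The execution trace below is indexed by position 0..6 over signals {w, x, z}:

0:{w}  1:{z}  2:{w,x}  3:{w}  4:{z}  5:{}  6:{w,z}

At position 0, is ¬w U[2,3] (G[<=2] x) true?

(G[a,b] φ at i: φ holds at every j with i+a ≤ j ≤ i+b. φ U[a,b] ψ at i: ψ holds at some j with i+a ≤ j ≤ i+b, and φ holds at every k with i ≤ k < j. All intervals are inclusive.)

False

Need some j in [2,3] with G[<=2] x, and ¬w at every k in [0,j-1].
  j=2: G[<=2] x — fails at 3.
  j=3: G[<=2] x — fails at 3.
No j in the window works → until fails.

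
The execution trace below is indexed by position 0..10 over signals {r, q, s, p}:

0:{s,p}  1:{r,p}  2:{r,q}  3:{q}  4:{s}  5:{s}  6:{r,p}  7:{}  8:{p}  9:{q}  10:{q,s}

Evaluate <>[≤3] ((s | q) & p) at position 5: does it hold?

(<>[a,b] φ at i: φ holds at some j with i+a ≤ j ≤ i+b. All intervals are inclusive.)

Does not hold

Check ((s | q) & p) at each j in [5,8]:
  j=5: false
  j=6: false
  j=7: false
  j=8: false
No position in the window satisfies it → formula fails.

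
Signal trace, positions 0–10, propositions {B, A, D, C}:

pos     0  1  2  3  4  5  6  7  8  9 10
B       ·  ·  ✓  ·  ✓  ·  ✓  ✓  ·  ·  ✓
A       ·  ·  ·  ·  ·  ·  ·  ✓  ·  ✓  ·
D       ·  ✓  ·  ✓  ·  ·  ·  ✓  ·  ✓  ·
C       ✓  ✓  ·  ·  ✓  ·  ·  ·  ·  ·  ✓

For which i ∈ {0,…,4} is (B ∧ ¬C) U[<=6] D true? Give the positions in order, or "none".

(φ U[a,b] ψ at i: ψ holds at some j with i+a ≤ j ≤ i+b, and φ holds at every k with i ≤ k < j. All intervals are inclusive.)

1, 2, 3

Evaluate at each i in [0,4]:
  i=0: ✗ (lhs fails at k=0 before rhs at j=1)
  i=1: ✓ (rhs at j=1)
  i=2: ✓ (rhs at j=3; lhs holds on [2,2])
  i=3: ✓ (rhs at j=3)
  i=4: ✗ (lhs fails at k=4 before rhs at j=7)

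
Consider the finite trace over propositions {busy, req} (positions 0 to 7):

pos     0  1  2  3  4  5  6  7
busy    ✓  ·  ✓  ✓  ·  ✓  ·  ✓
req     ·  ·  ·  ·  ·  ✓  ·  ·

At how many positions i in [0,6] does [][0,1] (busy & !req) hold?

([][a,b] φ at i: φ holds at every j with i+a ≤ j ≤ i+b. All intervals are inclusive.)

1

Evaluate at each i in [0,6]:
  i=0: ✗ (fails at j=1)
  i=1: ✗ (fails at j=1)
  i=2: ✓ (all of [2,3])
  i=3: ✗ (fails at j=4)
  i=4: ✗ (fails at j=4)
  i=5: ✗ (fails at j=5)
  i=6: ✗ (fails at j=6)
Positions where it holds: {2} → 1.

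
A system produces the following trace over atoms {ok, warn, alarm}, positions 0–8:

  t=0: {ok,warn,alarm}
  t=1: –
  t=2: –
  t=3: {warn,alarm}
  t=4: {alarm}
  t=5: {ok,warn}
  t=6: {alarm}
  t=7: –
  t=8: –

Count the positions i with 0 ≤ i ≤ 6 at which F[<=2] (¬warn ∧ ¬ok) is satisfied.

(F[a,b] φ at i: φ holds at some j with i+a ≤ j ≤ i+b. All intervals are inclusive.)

7

Evaluate at each i in [0,6]:
  i=0: ✓ (witness j=1)
  i=1: ✓ (witness j=1)
  i=2: ✓ (witness j=2)
  i=3: ✓ (witness j=4)
  i=4: ✓ (witness j=4)
  i=5: ✓ (witness j=6)
  i=6: ✓ (witness j=6)
Positions where it holds: {0, 1, 2, 3, 4, 5, 6} → 7.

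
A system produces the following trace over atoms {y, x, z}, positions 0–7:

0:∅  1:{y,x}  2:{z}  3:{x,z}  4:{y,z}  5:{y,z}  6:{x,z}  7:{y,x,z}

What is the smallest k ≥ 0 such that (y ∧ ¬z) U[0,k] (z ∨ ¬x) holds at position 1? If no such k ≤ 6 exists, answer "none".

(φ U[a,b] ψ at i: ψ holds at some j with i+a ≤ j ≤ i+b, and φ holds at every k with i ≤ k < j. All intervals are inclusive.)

1

Need earliest j ≥ 1 with (z ∨ ¬x), and (y ∧ ¬z) at every k in [1,j-1].
  j=1: rhs fails.
  j=2: rhs holds; lhs holds on [1,1]. k = 1.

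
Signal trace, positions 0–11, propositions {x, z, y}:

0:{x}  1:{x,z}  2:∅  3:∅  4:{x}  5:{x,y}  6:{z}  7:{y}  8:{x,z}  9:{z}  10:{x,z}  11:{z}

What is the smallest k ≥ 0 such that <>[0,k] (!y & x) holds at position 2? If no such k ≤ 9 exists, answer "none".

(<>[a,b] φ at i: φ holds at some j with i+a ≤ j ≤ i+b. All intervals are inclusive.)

Scan j = 2,3,… for (!y & x):
  j=2: fails
  j=3: fails
  j=4: holds
First hit at j=4, so smallest k = 4-2 = 2.

2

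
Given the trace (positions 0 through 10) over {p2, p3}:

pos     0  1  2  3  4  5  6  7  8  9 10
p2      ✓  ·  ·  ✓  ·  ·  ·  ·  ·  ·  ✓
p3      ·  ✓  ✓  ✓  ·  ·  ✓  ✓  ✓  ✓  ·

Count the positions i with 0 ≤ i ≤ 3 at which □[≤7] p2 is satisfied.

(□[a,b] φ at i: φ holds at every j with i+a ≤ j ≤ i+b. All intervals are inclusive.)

0

Evaluate at each i in [0,3]:
  i=0: ✗ (fails at j=1)
  i=1: ✗ (fails at j=1)
  i=2: ✗ (fails at j=2)
  i=3: ✗ (fails at j=4)
Positions where it holds: {} → 0.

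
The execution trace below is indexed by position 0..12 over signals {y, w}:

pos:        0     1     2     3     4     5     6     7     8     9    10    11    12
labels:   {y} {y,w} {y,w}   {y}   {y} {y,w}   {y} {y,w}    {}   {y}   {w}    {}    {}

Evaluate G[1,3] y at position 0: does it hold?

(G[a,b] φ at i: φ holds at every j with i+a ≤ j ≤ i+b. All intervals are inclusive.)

Yes

Check y at every j in [1,3]:
  j=1: true
  j=2: true
  j=3: true
All positions satisfy it → formula holds.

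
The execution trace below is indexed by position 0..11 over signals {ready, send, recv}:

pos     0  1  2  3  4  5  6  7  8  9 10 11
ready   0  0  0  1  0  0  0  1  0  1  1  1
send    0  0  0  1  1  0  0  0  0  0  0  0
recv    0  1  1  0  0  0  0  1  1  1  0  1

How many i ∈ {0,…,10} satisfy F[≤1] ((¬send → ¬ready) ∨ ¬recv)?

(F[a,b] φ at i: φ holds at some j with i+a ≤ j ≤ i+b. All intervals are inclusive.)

11

Evaluate at each i in [0,10]:
  i=0: ✓ (witness j=0)
  i=1: ✓ (witness j=1)
  i=2: ✓ (witness j=2)
  i=3: ✓ (witness j=3)
  i=4: ✓ (witness j=4)
  i=5: ✓ (witness j=5)
  i=6: ✓ (witness j=6)
  i=7: ✓ (witness j=8)
  i=8: ✓ (witness j=8)
  i=9: ✓ (witness j=10)
  i=10: ✓ (witness j=10)
Positions where it holds: {0, 1, 2, 3, 4, 5, 6, 7, 8, 9, 10} → 11.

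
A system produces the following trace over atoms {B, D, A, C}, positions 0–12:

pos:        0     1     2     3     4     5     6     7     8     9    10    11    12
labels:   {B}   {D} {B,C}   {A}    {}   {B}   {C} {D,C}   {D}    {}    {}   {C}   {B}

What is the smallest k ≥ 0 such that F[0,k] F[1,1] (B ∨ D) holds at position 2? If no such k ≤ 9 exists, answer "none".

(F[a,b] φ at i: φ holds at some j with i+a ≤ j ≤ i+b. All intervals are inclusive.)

2

Scan j = 2,3,… for F[1,1] (B ∨ D):
  j=2: fails
  j=3: fails
  j=4: holds
First hit at j=4, so smallest k = 4-2 = 2.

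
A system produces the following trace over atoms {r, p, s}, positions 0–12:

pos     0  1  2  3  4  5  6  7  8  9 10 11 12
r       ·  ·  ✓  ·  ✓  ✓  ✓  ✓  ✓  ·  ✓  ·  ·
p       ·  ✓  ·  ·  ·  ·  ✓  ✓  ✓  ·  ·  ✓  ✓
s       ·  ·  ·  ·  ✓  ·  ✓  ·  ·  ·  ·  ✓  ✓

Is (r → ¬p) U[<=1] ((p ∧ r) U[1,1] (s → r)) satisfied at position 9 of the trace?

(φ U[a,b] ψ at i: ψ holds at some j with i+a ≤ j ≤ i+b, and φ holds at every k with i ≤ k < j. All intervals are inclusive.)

Need some j in [9,10] with ((p ∧ r) U[1,1] (s → r)), and (r → ¬p) at every k in [9,j-1].
  j=9: ((p ∧ r) U[1,1] (s → r)) — fails.
  j=10: ((p ∧ r) U[1,1] (s → r)) — fails.
No j in the window works → until fails.

Does not hold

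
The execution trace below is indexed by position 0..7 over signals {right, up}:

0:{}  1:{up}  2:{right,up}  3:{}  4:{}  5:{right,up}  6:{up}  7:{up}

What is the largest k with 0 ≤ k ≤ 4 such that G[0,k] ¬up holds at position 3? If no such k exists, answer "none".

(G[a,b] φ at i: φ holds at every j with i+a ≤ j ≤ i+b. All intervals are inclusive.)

¬up must hold from j=3 onward; find where it first fails.
  j=3: holds
  j=4: holds
  j=5: fails
Holds on [3,4], so largest k = 1.

1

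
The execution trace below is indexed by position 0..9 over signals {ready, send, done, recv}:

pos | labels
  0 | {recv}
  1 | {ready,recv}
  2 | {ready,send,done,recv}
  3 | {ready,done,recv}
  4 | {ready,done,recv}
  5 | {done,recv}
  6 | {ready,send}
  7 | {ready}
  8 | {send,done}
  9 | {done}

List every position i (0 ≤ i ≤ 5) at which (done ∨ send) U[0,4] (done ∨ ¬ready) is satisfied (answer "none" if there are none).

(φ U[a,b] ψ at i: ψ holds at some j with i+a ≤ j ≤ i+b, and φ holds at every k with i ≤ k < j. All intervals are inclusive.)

0, 2, 3, 4, 5

Evaluate at each i in [0,5]:
  i=0: ✓ (rhs at j=0)
  i=1: ✗ (lhs fails at k=1 before rhs at j=2)
  i=2: ✓ (rhs at j=2)
  i=3: ✓ (rhs at j=3)
  i=4: ✓ (rhs at j=4)
  i=5: ✓ (rhs at j=5)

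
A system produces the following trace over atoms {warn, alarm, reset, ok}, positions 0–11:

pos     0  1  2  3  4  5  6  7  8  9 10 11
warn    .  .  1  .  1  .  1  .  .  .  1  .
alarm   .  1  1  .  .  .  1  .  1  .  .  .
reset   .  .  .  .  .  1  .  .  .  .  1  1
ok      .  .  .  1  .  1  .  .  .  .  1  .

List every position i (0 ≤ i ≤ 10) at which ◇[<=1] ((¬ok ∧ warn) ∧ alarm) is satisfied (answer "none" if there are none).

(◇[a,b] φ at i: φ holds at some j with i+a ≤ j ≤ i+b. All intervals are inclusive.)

Evaluate at each i in [0,10]:
  i=0: ✗ (none in [0,1])
  i=1: ✓ (witness j=2)
  i=2: ✓ (witness j=2)
  i=3: ✗ (none in [3,4])
  i=4: ✗ (none in [4,5])
  i=5: ✓ (witness j=6)
  i=6: ✓ (witness j=6)
  i=7: ✗ (none in [7,8])
  i=8: ✗ (none in [8,9])
  i=9: ✗ (none in [9,10])
  i=10: ✗ (none in [10,11])

1, 2, 5, 6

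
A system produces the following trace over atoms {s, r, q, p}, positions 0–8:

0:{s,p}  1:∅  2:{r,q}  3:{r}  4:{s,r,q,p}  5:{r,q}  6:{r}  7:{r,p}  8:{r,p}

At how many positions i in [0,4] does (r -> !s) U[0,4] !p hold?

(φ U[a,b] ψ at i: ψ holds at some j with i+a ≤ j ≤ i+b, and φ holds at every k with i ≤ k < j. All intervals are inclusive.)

4

Evaluate at each i in [0,4]:
  i=0: ✓ (rhs at j=1; lhs holds on [0,0])
  i=1: ✓ (rhs at j=1)
  i=2: ✓ (rhs at j=2)
  i=3: ✓ (rhs at j=3)
  i=4: ✗ (lhs fails at k=4 before rhs at j=5)
Positions where it holds: {0, 1, 2, 3} → 4.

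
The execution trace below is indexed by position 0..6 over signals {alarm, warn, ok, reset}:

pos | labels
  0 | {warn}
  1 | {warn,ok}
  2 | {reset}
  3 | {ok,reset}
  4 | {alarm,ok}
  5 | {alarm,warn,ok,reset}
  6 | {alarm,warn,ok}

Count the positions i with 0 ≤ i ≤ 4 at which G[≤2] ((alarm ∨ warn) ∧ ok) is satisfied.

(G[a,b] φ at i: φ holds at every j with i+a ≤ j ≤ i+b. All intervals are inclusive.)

Evaluate at each i in [0,4]:
  i=0: ✗ (fails at j=0)
  i=1: ✗ (fails at j=2)
  i=2: ✗ (fails at j=2)
  i=3: ✗ (fails at j=3)
  i=4: ✓ (all of [4,6])
Positions where it holds: {4} → 1.

1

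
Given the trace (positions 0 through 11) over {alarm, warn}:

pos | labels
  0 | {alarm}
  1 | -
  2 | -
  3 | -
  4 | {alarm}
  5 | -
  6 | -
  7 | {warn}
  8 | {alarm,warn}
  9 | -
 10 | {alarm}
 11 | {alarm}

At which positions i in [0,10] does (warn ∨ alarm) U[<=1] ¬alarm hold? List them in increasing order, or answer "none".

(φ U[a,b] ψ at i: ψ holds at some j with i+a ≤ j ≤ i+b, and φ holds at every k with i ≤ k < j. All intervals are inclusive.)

Evaluate at each i in [0,10]:
  i=0: ✓ (rhs at j=1; lhs holds on [0,0])
  i=1: ✓ (rhs at j=1)
  i=2: ✓ (rhs at j=2)
  i=3: ✓ (rhs at j=3)
  i=4: ✓ (rhs at j=5; lhs holds on [4,4])
  i=5: ✓ (rhs at j=5)
  i=6: ✓ (rhs at j=6)
  i=7: ✓ (rhs at j=7)
  i=8: ✓ (rhs at j=9; lhs holds on [8,8])
  i=9: ✓ (rhs at j=9)
  i=10: ✗ (no rhs in [10,11])

0, 1, 2, 3, 4, 5, 6, 7, 8, 9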